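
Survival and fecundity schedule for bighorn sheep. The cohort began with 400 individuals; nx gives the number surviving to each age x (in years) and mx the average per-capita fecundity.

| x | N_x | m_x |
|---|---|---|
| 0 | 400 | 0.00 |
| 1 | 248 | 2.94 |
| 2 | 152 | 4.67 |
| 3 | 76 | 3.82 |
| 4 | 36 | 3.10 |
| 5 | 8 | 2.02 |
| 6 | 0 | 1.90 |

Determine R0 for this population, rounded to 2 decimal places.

lx = nx/n0 = nx/400: 1, 0.62, 0.38, 0.19, 0.09, 0.02, 0
lx·mx by age: 0, 1.8228, 1.7746, 0.7258, 0.279, 0.0404, 0
R0 = Σ lx·mx = 4.6426 → 4.64

4.64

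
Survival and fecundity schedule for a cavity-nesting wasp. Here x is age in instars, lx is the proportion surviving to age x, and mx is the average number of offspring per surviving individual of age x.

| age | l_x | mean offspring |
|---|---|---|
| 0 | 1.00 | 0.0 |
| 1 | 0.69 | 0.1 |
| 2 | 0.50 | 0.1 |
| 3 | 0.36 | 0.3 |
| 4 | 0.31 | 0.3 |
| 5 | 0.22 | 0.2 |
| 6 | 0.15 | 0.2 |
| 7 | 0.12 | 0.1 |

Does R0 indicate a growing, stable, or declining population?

R0 = Σ lx·mx = 0 + 0.069 + 0.05 + 0.108 + 0.093 + 0.044 + 0.03 + 0.012 = 0.406
R0 < 1, so the population is declining.

declining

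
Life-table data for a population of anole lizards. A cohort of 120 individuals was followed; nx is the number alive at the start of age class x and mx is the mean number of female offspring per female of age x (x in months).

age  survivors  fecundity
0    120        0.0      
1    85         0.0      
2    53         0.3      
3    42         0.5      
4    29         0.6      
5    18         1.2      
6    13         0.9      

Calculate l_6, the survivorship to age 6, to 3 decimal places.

l_6 = n_6/n_0 = 13/120 = 0.108333… → 0.108

0.108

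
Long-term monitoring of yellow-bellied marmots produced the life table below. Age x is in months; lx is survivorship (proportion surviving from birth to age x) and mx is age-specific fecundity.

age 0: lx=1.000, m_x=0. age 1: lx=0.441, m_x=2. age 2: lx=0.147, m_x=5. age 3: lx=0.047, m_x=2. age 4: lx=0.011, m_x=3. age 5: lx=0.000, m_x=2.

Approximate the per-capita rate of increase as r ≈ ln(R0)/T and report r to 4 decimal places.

0.3507

R0 = Σ lx·mx = 0 + 0.882 + 0.735 + 0.094 + 0.033 + 0 = 1.744
Σ x·lx·mx = 2.766; T = 2.766/1.744 = 1.58601…
r ≈ ln(R0)/T = ln(1.744)/1.58601… = 0.35068… → 0.3507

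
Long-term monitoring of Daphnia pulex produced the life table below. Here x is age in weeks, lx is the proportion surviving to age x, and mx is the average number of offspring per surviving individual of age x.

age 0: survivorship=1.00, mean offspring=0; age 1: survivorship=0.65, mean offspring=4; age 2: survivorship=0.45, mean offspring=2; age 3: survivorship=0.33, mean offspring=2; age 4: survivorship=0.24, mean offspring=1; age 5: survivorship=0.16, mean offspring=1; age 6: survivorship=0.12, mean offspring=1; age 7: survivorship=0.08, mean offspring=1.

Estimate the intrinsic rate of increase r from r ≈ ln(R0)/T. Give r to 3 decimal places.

0.788

R0 = Σ lx·mx = 0 + 2.6 + 0.9 + 0.66 + 0.24 + 0.16 + 0.12 + 0.08 = 4.76
Σ x·lx·mx = 9.42; T = 9.42/4.76 = 1.97899…
r ≈ ln(R0)/T = ln(4.76)/1.97899… = 0.78841… → 0.788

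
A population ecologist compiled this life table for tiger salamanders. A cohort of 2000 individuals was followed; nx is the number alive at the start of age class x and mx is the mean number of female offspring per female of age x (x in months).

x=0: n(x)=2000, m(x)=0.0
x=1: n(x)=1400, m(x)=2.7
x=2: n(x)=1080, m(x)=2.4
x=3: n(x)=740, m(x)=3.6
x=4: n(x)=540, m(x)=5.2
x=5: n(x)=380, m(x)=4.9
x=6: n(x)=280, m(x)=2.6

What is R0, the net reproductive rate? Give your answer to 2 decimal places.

lx = nx/n0 = nx/2000: 1, 0.7, 0.54, 0.37, 0.27, 0.19, 0.14
lx·mx by age: 0, 1.89, 1.296, 1.332, 1.404, 0.931, 0.364
R0 = Σ lx·mx = 7.217 → 7.22

7.22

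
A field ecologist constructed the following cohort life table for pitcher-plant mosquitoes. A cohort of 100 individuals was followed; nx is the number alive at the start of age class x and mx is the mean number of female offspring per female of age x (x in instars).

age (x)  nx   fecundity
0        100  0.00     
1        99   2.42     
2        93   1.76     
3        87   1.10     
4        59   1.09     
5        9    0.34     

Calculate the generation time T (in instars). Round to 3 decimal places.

lx = nx/n0 = nx/100: 1, 0.99, 0.93, 0.87, 0.59, 0.09
lx·mx: 0, 2.3958, 1.6368, 0.957, 0.6431, 0.0306 → R0 = 5.6633
x·lx·mx: 0, 2.3958, 3.2736, 2.871, 2.5724, 0.153 → Σ = 11.2658
T = 11.2658 / 5.6633 = 1.989264… → 1.989

1.989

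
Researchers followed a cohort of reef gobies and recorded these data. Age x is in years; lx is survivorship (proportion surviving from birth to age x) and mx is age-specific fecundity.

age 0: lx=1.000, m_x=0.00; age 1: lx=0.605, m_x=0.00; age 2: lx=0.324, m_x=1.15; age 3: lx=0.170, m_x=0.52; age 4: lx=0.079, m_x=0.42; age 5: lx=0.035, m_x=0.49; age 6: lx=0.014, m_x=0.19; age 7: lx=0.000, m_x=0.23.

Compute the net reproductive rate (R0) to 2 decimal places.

lx·mx by age: 0, 0, 0.3726, 0.0884, 0.03318, 0.01715, 0.00266, 0
R0 = Σ lx·mx = 0.51399 → 0.51

0.51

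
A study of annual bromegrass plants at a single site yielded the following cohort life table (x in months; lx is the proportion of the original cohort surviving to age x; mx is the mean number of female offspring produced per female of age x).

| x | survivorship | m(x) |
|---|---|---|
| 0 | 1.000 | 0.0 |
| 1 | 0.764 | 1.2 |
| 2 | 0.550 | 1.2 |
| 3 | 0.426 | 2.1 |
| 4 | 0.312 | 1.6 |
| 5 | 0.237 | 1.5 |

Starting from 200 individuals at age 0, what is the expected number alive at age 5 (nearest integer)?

Expected survivors = N0 · l_5 = 200 × 0.237 = 47.4 → 47

47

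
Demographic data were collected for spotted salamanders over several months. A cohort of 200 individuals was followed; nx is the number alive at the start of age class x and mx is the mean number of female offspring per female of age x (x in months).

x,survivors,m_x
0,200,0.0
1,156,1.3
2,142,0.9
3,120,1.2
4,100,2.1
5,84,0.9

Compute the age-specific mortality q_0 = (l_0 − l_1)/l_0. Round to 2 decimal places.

lx = nx/n0 = nx/200: 1, 0.78, 0.71, 0.6, 0.5, 0.42
q_0 = (l_0 − l_1) / l_0 = (1 − 0.78) / 1
     = 0.22 / 1 = 0.22 → 0.22

0.22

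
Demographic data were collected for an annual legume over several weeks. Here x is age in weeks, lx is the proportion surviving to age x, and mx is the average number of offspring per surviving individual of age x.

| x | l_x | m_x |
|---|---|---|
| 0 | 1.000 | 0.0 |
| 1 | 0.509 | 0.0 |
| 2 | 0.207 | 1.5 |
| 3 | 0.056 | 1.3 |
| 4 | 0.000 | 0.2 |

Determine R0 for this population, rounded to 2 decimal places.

0.38

lx·mx by age: 0, 0, 0.3105, 0.0728, 0
R0 = Σ lx·mx = 0.3833 → 0.38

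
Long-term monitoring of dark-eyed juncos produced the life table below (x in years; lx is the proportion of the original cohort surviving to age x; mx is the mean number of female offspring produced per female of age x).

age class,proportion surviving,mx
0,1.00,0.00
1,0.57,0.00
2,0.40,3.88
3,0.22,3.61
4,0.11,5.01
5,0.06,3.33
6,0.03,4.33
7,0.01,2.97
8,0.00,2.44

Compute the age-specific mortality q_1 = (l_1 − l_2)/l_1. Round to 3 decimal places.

q_1 = (l_1 − l_2) / l_1 = (0.57 − 0.4) / 0.57
     = 0.17 / 0.57 = 0.298246… → 0.298

0.298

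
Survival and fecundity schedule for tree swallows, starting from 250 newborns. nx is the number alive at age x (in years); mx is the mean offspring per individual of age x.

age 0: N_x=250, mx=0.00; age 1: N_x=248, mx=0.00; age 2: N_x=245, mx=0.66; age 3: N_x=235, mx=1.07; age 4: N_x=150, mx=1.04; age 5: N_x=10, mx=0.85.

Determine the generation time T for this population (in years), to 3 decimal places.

3.020

lx = nx/n0 = nx/250: 1, 0.992, 0.98, 0.94, 0.6, 0.04
lx·mx: 0, 0, 0.6468, 1.0058, 0.624, 0.034 → R0 = 2.3106
x·lx·mx: 0, 0, 1.2936, 3.0174, 2.496, 0.17 → Σ = 6.977
T = 6.977 / 2.3106 = 3.019562… → 3.020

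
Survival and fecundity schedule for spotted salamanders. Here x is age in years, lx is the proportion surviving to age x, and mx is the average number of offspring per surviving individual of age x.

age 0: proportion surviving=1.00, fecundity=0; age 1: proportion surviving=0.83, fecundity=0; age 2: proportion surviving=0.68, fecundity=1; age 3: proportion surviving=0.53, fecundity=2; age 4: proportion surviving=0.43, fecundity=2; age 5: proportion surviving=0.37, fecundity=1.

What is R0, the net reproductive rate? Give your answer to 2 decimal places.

lx·mx by age: 0, 0, 0.68, 1.06, 0.86, 0.37
R0 = Σ lx·mx = 2.97 → 2.97

2.97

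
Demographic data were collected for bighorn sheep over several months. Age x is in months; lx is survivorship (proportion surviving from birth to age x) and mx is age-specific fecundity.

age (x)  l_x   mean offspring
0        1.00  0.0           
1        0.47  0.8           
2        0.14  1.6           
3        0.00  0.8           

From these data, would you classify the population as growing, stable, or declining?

R0 = Σ lx·mx = 0 + 0.376 + 0.224 + 0 = 0.6
R0 < 1, so the population is declining.

declining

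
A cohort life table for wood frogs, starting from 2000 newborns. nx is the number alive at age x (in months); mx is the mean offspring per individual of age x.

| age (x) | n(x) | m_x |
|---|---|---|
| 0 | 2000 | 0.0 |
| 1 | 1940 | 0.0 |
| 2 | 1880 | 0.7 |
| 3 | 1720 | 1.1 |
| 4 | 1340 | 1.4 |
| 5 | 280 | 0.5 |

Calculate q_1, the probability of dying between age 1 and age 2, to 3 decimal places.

lx = nx/n0 = nx/2000: 1, 0.97, 0.94, 0.86, 0.67, 0.14
q_1 = (l_1 − l_2) / l_1 = (0.97 − 0.94) / 0.97
     = 0.03 / 0.97 = 0.030928… → 0.031

0.031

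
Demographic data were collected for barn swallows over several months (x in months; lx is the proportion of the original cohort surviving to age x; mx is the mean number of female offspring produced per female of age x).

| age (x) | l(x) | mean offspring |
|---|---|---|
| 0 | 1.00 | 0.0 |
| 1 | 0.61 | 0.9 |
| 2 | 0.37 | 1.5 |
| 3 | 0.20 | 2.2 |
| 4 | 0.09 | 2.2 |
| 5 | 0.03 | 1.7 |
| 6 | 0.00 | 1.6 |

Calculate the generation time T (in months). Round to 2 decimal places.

lx·mx: 0, 0.549, 0.555, 0.44, 0.198, 0.051, 0 → R0 = 1.793
x·lx·mx: 0, 0.549, 1.11, 1.32, 0.792, 0.255, 0 → Σ = 4.026
T = 4.026 / 1.793 = 2.245399… → 2.25

2.25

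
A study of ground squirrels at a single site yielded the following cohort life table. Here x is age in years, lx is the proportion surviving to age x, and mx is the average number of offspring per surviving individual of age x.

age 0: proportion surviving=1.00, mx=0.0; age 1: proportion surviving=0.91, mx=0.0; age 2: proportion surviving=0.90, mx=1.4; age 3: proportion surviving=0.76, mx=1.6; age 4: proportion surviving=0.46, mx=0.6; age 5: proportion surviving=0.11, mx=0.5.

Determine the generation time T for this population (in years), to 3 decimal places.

lx·mx: 0, 0, 1.26, 1.216, 0.276, 0.055 → R0 = 2.807
x·lx·mx: 0, 0, 2.52, 3.648, 1.104, 0.275 → Σ = 7.547
T = 7.547 / 2.807 = 2.688636… → 2.689

2.689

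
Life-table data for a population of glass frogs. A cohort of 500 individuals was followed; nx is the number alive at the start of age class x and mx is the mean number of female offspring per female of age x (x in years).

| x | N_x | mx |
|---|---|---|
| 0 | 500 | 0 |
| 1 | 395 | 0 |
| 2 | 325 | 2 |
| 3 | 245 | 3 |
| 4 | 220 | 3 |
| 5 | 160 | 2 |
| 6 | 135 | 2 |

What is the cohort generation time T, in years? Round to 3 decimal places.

lx = nx/n0 = nx/500: 1, 0.79, 0.65, 0.49, 0.44, 0.32, 0.27
lx·mx: 0, 0, 1.3, 1.47, 1.32, 0.64, 0.54 → R0 = 5.27
x·lx·mx: 0, 0, 2.6, 4.41, 5.28, 3.2, 3.24 → Σ = 18.73
T = 18.73 / 5.27 = 3.55408… → 3.554

3.554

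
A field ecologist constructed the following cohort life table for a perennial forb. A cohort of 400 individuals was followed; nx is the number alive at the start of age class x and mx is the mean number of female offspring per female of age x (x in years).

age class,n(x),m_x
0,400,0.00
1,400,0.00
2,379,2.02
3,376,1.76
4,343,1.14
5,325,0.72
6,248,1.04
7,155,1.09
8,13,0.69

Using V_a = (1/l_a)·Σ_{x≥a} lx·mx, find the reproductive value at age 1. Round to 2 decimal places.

6.22

lx = nx/n0 = nx/400: 1, 1, 0.9475, 0.94, 0.8575, 0.8125, 0.62, 0.3875, 0.0325
lx·mx for x ≥ 1: 0, 1.91395, 1.6544, 0.97755, 0.585, 0.6448, 0.422375, 0.022425 → sum = 6.2205
V_1 = 6.2205 / l_1 = 6.2205 / 1 = 6.2205 → 6.22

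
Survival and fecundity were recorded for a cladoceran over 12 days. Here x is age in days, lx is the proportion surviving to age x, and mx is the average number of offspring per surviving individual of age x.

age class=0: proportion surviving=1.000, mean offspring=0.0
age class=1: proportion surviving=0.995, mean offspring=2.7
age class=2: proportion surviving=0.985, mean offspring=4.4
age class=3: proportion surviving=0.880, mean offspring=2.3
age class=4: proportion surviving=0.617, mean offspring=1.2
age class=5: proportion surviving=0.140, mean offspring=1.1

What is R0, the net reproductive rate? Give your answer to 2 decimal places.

lx·mx by age: 0, 2.6865, 4.334, 2.024, 0.7404, 0.154
R0 = Σ lx·mx = 9.9389 → 9.94

9.94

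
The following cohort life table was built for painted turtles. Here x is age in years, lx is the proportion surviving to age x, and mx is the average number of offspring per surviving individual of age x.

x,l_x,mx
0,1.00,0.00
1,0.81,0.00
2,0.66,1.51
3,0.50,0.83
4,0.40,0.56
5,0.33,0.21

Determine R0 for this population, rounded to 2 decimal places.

1.70

lx·mx by age: 0, 0, 0.9966, 0.415, 0.224, 0.0693
R0 = Σ lx·mx = 1.7049 → 1.70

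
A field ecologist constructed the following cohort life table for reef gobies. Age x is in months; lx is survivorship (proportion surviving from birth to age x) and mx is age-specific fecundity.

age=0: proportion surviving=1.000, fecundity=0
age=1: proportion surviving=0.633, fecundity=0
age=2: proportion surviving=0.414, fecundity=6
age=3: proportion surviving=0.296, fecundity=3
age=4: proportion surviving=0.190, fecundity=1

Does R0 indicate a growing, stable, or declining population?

R0 = Σ lx·mx = 0 + 0 + 2.484 + 0.888 + 0.19 = 3.562
R0 > 1, so the population is growing.

growing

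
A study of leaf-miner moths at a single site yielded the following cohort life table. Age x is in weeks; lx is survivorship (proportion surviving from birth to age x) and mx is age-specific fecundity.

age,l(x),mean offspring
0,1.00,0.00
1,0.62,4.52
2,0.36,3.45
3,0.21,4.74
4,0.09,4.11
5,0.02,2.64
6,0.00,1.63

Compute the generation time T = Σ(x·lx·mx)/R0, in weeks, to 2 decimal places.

1.83

lx·mx: 0, 2.8024, 1.242, 0.9954, 0.3699, 0.0528, 0 → R0 = 5.4625
x·lx·mx: 0, 2.8024, 2.484, 2.9862, 1.4796, 0.264, 0 → Σ = 10.0162
T = 10.0162 / 5.4625 = 1.833629… → 1.83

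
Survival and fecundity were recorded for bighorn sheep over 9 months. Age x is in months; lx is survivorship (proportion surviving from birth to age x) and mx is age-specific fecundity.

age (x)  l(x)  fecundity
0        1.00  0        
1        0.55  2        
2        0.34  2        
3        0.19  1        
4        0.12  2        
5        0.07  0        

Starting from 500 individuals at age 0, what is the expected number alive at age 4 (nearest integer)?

60

Expected survivors = N0 · l_4 = 500 × 0.12 = 60 → 60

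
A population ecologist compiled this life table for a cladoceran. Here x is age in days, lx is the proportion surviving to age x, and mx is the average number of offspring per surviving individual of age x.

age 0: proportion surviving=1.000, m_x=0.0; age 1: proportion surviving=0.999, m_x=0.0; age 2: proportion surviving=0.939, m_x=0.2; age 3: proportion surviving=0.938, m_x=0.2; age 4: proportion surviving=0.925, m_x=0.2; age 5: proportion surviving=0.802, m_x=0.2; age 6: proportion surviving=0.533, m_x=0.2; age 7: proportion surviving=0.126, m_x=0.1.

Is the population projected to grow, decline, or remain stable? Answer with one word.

R0 = Σ lx·mx = 0 + 0 + 0.1878 + 0.1876 + 0.185 + 0.1604 + 0.1066 + 0.0126 = 0.84
R0 < 1, so the population is declining.

declining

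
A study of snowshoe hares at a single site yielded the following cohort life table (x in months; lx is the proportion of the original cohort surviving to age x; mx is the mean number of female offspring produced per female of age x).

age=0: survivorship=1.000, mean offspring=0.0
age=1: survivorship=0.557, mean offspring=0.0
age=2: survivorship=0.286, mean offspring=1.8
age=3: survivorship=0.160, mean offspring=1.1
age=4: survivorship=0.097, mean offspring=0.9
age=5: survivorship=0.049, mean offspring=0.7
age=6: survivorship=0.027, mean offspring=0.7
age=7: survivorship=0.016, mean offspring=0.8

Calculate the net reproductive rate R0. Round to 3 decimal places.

0.844

lx·mx by age: 0, 0, 0.5148, 0.176, 0.0873, 0.0343, 0.0189, 0.0128
R0 = Σ lx·mx = 0.8441 → 0.844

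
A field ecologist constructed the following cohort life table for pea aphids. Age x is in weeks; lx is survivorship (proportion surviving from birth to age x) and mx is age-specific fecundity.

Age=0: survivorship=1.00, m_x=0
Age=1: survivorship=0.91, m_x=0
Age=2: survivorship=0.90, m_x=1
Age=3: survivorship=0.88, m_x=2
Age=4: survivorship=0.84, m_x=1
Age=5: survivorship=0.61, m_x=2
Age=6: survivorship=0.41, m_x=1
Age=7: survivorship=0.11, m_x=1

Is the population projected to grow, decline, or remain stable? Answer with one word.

growing

R0 = Σ lx·mx = 0 + 0 + 0.9 + 1.76 + 0.84 + 1.22 + 0.41 + 0.11 = 5.24
R0 > 1, so the population is growing.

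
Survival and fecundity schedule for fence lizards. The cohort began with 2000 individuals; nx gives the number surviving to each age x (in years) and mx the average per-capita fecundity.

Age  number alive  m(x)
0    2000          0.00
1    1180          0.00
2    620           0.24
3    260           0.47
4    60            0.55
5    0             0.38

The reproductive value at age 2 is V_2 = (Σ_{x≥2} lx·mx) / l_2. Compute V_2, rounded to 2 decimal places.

0.49

lx = nx/n0 = nx/2000: 1, 0.59, 0.31, 0.13, 0.03, 0
lx·mx for x ≥ 2: 0.0744, 0.0611, 0.0165, 0 → sum = 0.152
V_2 = 0.152 / l_2 = 0.152 / 0.31 = 0.490323… → 0.49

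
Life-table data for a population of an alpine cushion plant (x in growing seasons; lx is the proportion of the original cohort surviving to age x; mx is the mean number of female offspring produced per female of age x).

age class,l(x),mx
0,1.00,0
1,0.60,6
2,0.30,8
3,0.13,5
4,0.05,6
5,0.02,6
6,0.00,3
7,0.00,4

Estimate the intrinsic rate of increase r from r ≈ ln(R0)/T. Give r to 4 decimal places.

1.1381

R0 = Σ lx·mx = 0 + 3.6 + 2.4 + 0.65 + 0.3 + 0.12 + 0 + 0 = 7.07
Σ x·lx·mx = 12.15; T = 12.15/7.07 = 1.71853…
r ≈ ln(R0)/T = ln(7.07)/1.71853… = 1.138102… → 1.1381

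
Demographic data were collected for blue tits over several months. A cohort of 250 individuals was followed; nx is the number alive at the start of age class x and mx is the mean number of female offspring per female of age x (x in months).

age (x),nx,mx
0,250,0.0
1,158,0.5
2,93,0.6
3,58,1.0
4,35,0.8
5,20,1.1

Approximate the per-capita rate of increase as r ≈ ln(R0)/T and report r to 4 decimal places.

-0.0121

lx = nx/n0 = nx/250: 1, 0.632, 0.372, 0.232, 0.14, 0.08
R0 = Σ lx·mx = 0 + 0.316 + 0.2232 + 0.232 + 0.112 + 0.088 = 0.9712
Σ x·lx·mx = 2.3464; T = 2.3464/0.9712 = 2.41598…
r ≈ ln(R0)/T = ln(0.9712)/2.41598… = -0.012096… → -0.0121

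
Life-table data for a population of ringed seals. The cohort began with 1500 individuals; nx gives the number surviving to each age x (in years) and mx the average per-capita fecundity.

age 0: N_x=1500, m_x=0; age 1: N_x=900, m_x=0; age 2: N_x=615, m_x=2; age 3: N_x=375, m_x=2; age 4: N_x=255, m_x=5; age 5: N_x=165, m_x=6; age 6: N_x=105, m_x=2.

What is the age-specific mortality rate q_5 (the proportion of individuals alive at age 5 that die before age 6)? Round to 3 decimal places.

lx = nx/n0 = nx/1500: 1, 0.6, 0.41, 0.25, 0.17, 0.11, 0.07
q_5 = (l_5 − l_6) / l_5 = (0.11 − 0.07) / 0.11
     = 0.04 / 0.11 = 0.363636… → 0.364

0.364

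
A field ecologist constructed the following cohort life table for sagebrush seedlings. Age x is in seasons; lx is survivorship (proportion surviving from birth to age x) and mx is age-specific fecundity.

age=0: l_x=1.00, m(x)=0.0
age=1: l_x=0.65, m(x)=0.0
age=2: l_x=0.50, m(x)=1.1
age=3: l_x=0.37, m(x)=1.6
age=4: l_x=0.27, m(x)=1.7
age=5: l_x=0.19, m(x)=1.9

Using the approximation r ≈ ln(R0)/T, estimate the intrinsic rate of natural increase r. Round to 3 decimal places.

R0 = Σ lx·mx = 0 + 0 + 0.55 + 0.592 + 0.459 + 0.361 = 1.962
Σ x·lx·mx = 6.517; T = 6.517/1.962 = 3.32161…
r ≈ ln(R0)/T = ln(1.962)/3.32161… = 0.2029… → 0.203

0.203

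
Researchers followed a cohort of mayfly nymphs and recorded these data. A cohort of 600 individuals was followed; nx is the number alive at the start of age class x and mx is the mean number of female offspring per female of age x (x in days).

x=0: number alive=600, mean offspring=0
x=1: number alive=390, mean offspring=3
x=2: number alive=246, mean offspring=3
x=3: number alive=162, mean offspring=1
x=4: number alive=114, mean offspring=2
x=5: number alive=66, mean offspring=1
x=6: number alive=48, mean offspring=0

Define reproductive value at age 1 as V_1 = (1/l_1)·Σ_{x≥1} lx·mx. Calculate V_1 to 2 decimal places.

lx = nx/n0 = nx/600: 1, 0.65, 0.41, 0.27, 0.19, 0.11, 0.08
lx·mx for x ≥ 1: 1.95, 1.23, 0.27, 0.38, 0.11, 0 → sum = 3.94
V_1 = 3.94 / l_1 = 3.94 / 0.65 = 6.061538… → 6.06

6.06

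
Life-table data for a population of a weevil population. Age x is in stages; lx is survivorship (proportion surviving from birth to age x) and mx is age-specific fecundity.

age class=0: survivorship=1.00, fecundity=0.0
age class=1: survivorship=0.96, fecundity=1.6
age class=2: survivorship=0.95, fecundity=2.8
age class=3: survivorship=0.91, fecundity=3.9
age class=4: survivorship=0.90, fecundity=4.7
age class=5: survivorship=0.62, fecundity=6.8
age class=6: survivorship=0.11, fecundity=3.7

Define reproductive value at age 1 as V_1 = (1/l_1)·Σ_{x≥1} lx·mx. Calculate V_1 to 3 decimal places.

lx·mx for x ≥ 1: 1.536, 2.66, 3.549, 4.23, 4.216, 0.407 → sum = 16.598
V_1 = 16.598 / l_1 = 16.598 / 0.96 = 17.289583… → 17.290

17.290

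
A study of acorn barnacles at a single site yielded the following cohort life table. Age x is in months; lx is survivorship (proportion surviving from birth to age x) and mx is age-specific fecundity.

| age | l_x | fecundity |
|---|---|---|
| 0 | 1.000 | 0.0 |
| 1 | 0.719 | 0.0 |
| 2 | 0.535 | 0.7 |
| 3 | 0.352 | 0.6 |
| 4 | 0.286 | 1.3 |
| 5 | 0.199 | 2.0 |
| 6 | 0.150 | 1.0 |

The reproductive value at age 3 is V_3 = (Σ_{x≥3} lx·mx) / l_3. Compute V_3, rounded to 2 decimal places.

lx·mx for x ≥ 3: 0.2112, 0.3718, 0.398, 0.15 → sum = 1.131
V_3 = 1.131 / l_3 = 1.131 / 0.352 = 3.213068… → 3.21

3.21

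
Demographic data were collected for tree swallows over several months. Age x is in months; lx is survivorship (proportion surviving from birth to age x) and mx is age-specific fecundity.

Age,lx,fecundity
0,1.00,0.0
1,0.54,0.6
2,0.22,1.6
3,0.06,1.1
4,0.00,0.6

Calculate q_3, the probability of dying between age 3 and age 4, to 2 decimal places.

q_3 = (l_3 − l_4) / l_3 = (0.06 − 0) / 0.06
     = 0.06 / 0.06 = 1 → 1.00

1.00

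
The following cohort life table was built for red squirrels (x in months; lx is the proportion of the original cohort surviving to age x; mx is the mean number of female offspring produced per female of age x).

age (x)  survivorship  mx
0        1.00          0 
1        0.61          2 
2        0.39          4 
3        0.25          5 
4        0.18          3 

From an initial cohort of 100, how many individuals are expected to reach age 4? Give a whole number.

18

Expected survivors = N0 · l_4 = 100 × 0.18 = 18 → 18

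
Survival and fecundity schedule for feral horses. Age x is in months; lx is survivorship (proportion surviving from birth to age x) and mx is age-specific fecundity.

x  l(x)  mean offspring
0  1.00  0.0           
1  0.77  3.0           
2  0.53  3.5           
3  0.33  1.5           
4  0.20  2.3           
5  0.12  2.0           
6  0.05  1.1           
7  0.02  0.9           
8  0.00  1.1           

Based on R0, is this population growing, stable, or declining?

growing

R0 = Σ lx·mx = 0 + 2.31 + 1.855 + 0.495 + 0.46 + 0.24 + 0.055 + 0.018 + 0 = 5.433
R0 > 1, so the population is growing.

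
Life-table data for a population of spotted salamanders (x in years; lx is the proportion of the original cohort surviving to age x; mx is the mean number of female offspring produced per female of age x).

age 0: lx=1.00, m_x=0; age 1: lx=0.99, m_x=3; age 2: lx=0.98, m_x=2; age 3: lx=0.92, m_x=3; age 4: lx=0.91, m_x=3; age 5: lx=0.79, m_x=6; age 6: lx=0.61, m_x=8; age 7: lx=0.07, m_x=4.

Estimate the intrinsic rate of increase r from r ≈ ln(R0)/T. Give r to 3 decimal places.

R0 = Σ lx·mx = 0 + 2.97 + 1.96 + 2.76 + 2.73 + 4.74 + 4.88 + 0.28 = 20.32
Σ x·lx·mx = 81.03; T = 81.03/20.32 = 3.9877…
r ≈ ln(R0)/T = ln(20.32)/3.9877… = 0.75522… → 0.755

0.755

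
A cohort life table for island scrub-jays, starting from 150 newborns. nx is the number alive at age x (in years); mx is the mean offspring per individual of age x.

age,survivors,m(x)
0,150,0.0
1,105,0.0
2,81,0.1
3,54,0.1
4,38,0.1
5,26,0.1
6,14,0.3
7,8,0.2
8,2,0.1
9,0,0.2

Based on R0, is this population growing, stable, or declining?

lx = nx/n0 = nx/150: 1, 0.7, 0.54, 0.36, 0.25333…, 0.17333…, 0.09333…, 0.05333…, 0.01333…, 0
R0 = Σ lx·mx = 0 + 0 + 0.054 + 0.036 + 0.025333… + 0.017333… + 0.028… + 0.010667… + 0.001333… + 0 = 0.172667…
R0 < 1, so the population is declining.

declining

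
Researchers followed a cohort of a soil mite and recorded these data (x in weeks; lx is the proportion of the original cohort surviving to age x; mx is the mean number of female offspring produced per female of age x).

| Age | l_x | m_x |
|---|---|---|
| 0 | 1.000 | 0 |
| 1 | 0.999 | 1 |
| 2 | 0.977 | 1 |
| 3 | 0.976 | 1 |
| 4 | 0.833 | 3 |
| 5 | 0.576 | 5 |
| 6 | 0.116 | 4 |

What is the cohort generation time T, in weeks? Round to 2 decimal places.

lx·mx: 0, 0.999, 0.977, 0.976, 2.499, 2.88, 0.464 → R0 = 8.795
x·lx·mx: 0, 0.999, 1.954, 2.928, 9.996, 14.4, 2.784 → Σ = 33.061
T = 33.061 / 8.795 = 3.759068… → 3.76

3.76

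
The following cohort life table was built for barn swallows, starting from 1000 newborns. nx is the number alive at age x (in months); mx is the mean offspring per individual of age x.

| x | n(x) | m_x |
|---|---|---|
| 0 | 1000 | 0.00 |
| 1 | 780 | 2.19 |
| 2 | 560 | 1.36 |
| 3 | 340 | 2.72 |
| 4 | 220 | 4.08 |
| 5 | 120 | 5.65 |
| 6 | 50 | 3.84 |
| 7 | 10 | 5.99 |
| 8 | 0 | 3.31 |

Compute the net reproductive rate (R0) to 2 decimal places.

5.22

lx = nx/n0 = nx/1000: 1, 0.78, 0.56, 0.34, 0.22, 0.12, 0.05, 0.01, 0
lx·mx by age: 0, 1.7082, 0.7616, 0.9248, 0.8976, 0.678, 0.192, 0.0599, 0
R0 = Σ lx·mx = 5.2221 → 5.22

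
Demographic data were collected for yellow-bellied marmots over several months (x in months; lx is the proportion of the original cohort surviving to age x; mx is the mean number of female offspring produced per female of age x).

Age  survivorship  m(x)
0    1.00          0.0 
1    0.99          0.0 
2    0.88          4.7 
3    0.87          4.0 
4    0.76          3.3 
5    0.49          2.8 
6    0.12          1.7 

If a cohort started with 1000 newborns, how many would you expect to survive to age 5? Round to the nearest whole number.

490

Expected survivors = N0 · l_5 = 1000 × 0.49 = 490 → 490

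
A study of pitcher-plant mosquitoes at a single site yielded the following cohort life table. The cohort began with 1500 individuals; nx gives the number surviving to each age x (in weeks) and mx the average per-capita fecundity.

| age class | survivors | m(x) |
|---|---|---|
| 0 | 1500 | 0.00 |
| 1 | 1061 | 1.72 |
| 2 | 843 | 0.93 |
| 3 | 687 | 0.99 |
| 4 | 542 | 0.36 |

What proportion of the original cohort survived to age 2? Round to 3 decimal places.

l_2 = n_2/n_0 = 843/1500 = 0.562 → 0.562

0.562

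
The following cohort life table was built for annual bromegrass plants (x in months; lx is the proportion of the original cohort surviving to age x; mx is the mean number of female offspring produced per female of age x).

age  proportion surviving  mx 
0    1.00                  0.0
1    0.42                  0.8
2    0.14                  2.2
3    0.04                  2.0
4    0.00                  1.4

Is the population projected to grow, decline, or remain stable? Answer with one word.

R0 = Σ lx·mx = 0 + 0.336 + 0.308 + 0.08 + 0 = 0.724
R0 < 1, so the population is declining.

declining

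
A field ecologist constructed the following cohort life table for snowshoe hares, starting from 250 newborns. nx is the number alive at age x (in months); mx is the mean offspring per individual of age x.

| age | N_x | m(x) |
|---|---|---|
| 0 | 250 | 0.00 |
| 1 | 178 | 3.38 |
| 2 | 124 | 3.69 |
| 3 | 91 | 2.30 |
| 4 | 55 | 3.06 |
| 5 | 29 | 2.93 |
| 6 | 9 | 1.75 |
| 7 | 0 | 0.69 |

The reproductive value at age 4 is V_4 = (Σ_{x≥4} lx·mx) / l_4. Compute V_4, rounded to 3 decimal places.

4.891

lx = nx/n0 = nx/250: 1, 0.712, 0.496, 0.364, 0.22, 0.116, 0.036, 0
lx·mx for x ≥ 4: 0.6732, 0.33988, 0.063, 0 → sum = 1.07608
V_4 = 1.07608 / l_4 = 1.07608 / 0.22 = 4.891273… → 4.891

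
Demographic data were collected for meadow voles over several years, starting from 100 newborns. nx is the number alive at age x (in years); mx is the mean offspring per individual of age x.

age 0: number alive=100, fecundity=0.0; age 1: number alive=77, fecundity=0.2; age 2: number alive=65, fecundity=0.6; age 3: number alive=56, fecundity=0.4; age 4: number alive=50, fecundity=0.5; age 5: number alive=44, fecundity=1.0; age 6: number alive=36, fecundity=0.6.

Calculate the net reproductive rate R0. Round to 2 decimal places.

1.67

lx = nx/n0 = nx/100: 1, 0.77, 0.65, 0.56, 0.5, 0.44, 0.36
lx·mx by age: 0, 0.154, 0.39, 0.224, 0.25, 0.44, 0.216
R0 = Σ lx·mx = 1.674 → 1.67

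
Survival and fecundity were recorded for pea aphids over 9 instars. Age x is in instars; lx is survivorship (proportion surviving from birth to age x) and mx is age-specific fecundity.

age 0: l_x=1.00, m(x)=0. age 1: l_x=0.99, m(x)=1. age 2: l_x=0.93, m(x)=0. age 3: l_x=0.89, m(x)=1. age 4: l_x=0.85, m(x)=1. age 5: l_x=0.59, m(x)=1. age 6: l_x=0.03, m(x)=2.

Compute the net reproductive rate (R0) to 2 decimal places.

3.38

lx·mx by age: 0, 0.99, 0, 0.89, 0.85, 0.59, 0.06
R0 = Σ lx·mx = 3.38 → 3.38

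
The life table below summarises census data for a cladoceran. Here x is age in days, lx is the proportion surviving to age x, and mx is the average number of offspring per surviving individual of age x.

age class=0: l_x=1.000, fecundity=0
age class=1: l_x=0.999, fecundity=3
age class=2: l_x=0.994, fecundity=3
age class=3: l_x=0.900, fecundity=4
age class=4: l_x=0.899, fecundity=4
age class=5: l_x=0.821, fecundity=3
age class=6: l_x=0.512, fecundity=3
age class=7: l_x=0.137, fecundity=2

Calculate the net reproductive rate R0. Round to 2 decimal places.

17.45

lx·mx by age: 0, 2.997, 2.982, 3.6, 3.596, 2.463, 1.536, 0.274
R0 = Σ lx·mx = 17.448 → 17.45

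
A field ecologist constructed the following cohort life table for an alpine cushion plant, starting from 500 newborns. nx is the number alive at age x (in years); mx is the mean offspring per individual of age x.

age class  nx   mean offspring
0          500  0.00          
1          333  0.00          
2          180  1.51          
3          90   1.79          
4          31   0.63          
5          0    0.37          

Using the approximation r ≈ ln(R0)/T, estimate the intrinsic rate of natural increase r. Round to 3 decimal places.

lx = nx/n0 = nx/500: 1, 0.666, 0.36, 0.18, 0.062, 0
R0 = Σ lx·mx = 0 + 0 + 0.5436 + 0.3222 + 0.03906 + 0 = 0.90486
Σ x·lx·mx = 2.21004; T = 2.21004/0.90486 = 2.44241…
r ≈ ln(R0)/T = ln(0.90486)/2.44241… = -0.04093… → -0.041

-0.041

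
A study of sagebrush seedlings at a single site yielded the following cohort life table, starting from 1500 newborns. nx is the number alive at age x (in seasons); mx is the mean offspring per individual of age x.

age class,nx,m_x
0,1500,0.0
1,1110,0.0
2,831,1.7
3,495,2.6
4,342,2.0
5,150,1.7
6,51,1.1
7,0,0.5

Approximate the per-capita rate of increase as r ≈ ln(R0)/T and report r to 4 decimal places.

0.3019

lx = nx/n0 = nx/1500: 1, 0.74, 0.554, 0.33, 0.228, 0.1, 0.034, 0
R0 = Σ lx·mx = 0 + 0 + 0.9418 + 0.858 + 0.456 + 0.17 + 0.0374 + 0 = 2.4632
Σ x·lx·mx = 7.356; T = 7.356/2.4632 = 2.98636…
r ≈ ln(R0)/T = ln(2.4632)/2.98636… = 0.30186… → 0.3019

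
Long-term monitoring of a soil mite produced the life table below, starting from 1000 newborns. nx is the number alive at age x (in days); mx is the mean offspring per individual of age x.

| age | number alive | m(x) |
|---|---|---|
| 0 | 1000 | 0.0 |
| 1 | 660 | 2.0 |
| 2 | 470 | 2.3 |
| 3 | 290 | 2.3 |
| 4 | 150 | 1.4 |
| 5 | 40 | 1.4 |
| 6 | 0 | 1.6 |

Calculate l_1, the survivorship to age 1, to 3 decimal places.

l_1 = n_1/n_0 = 660/1000 = 0.66 → 0.660

0.660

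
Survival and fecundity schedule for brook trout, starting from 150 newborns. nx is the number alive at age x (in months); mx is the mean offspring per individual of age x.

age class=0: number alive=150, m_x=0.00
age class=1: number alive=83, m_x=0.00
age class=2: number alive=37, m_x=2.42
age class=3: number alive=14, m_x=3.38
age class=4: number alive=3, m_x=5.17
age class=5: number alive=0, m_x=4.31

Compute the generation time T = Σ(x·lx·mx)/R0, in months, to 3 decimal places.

lx = nx/n0 = nx/150: 1, 0.55333…, 0.24667…, 0.09333…, 0.02, 0
lx·mx: 0, 0, 0.596933…, 0.315467…, 0.1034, 0 → R0 = 1.0158…
x·lx·mx: 0, 0, 1.193867…, 0.9464…, 0.4136, 0 → Σ = 2.553867…
T = 2.553867… / 1.0158… = 2.514143… → 2.514

2.514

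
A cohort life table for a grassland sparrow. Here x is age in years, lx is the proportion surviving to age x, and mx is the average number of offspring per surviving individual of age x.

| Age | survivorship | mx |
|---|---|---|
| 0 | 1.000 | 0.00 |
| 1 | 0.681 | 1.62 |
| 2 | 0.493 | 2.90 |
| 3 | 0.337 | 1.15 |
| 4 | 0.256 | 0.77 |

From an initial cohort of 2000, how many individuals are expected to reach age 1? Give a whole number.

Expected survivors = N0 · l_1 = 2000 × 0.681 = 1362 → 1362

1362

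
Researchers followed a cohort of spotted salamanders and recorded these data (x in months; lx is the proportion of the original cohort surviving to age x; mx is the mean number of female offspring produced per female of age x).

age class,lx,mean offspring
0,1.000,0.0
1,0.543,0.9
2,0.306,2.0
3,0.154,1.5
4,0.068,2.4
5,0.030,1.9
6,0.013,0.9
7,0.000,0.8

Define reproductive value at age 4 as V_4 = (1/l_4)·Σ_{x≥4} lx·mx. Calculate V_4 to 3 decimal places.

3.410

lx·mx for x ≥ 4: 0.1632, 0.057, 0.0117, 0 → sum = 0.2319
V_4 = 0.2319 / l_4 = 0.2319 / 0.068 = 3.410294… → 3.410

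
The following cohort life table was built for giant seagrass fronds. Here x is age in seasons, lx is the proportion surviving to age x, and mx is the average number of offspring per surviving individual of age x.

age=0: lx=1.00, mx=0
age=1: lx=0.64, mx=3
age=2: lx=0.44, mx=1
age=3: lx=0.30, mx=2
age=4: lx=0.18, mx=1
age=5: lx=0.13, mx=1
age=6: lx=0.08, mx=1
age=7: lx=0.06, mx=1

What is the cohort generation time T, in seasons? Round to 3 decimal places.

lx·mx: 0, 1.92, 0.44, 0.6, 0.18, 0.13, 0.08, 0.06 → R0 = 3.41
x·lx·mx: 0, 1.92, 0.88, 1.8, 0.72, 0.65, 0.48, 0.42 → Σ = 6.87
T = 6.87 / 3.41 = 2.014663… → 2.015

2.015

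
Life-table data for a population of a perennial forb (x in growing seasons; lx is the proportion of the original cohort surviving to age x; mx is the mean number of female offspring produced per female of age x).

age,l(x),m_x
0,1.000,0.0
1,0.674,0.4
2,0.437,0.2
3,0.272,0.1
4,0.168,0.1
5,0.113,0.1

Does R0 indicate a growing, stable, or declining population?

declining

R0 = Σ lx·mx = 0 + 0.2696 + 0.0874 + 0.0272 + 0.0168 + 0.0113 = 0.4123
R0 < 1, so the population is declining.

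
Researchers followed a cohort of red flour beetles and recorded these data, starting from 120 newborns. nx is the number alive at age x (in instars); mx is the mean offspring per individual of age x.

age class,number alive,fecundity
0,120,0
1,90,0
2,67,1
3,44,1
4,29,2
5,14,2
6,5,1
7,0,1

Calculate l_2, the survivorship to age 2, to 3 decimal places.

l_2 = n_2/n_0 = 67/120 = 0.558333… → 0.558

0.558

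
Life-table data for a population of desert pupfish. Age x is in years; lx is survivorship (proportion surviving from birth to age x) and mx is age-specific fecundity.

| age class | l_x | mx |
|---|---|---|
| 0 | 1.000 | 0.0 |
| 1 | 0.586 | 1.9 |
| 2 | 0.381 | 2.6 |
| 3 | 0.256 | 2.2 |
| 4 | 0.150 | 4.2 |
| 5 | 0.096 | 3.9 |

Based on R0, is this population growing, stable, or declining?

growing

R0 = Σ lx·mx = 0 + 1.1134 + 0.9906 + 0.5632 + 0.63 + 0.3744 = 3.6716
R0 > 1, so the population is growing.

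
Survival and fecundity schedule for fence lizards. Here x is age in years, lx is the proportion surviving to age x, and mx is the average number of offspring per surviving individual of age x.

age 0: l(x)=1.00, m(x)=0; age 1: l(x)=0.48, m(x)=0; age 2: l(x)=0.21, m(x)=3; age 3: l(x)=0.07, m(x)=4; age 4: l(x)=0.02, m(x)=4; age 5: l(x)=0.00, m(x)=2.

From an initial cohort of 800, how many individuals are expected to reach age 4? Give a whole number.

16

Expected survivors = N0 · l_4 = 800 × 0.02 = 16 → 16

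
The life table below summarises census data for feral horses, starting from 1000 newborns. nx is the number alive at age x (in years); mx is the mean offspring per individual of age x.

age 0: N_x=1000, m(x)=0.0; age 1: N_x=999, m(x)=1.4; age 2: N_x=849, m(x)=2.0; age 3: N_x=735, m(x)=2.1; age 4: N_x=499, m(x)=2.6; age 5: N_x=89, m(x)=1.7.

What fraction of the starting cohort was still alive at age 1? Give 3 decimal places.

0.999

l_1 = n_1/n_0 = 999/1000 = 0.999 → 0.999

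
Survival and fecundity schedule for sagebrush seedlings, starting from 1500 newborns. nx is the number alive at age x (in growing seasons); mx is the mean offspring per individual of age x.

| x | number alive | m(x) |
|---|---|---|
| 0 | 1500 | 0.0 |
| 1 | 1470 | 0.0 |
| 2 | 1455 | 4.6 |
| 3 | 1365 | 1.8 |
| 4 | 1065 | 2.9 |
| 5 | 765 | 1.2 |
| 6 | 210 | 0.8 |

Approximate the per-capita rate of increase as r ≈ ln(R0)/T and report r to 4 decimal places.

lx = nx/n0 = nx/1500: 1, 0.98, 0.97, 0.91, 0.71, 0.51, 0.14
R0 = Σ lx·mx = 0 + 0 + 4.462 + 1.638 + 2.059 + 0.612 + 0.112 = 8.883
Σ x·lx·mx = 25.806; T = 25.806/8.883 = 2.9051…
r ≈ ln(R0)/T = ln(8.883)/2.9051… = 0.751829… → 0.7518

0.7518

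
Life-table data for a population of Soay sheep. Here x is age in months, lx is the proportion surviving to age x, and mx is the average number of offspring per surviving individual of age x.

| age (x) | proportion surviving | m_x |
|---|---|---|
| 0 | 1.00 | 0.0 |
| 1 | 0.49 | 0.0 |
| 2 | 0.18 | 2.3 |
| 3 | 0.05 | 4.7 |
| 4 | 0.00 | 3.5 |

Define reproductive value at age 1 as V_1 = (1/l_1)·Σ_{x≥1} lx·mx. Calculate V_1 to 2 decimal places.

lx·mx for x ≥ 1: 0, 0.414, 0.235, 0 → sum = 0.649
V_1 = 0.649 / l_1 = 0.649 / 0.49 = 1.32449… → 1.32

1.32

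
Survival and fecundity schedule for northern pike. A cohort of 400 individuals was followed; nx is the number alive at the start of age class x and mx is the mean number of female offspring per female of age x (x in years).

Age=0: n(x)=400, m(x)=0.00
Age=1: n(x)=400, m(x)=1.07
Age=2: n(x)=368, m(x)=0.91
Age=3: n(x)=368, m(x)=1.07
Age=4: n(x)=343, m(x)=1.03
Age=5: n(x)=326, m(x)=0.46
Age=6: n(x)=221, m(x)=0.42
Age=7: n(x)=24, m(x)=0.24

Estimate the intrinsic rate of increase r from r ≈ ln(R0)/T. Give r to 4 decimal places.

lx = nx/n0 = nx/400: 1, 1, 0.92, 0.92, 0.8575, 0.815, 0.5525, 0.06
R0 = Σ lx·mx = 0 + 1.07 + 0.8372 + 0.9844 + 0.88323… + 0.3749 + 0.23205… + 0.0144 = 4.396175
Σ x·lx·mx = 12.5981; T = 12.5981/4.396175 = 2.8657…
r ≈ ln(R0)/T = ln(4.396175)/2.8657… = 0.51671… → 0.5167

0.5167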